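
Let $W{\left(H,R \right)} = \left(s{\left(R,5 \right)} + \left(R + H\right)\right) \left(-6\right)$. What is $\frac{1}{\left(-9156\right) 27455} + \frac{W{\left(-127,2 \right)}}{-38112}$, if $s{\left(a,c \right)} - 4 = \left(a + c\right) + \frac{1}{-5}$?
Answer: $- \frac{7176842917}{399188232240} \approx -0.017979$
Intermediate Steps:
$s{\left(a,c \right)} = \frac{19}{5} + a + c$ ($s{\left(a,c \right)} = 4 + \left(\left(a + c\right) + \frac{1}{-5}\right) = 4 - \left(\frac{1}{5} - a - c\right) = 4 + \left(- \frac{1}{5} + a + c\right) = \frac{19}{5} + a + c$)
$W{\left(H,R \right)} = - \frac{264}{5} - 12 R - 6 H$ ($W{\left(H,R \right)} = \left(\left(\frac{19}{5} + R + 5\right) + \left(R + H\right)\right) \left(-6\right) = \left(\left(\frac{44}{5} + R\right) + \left(H + R\right)\right) \left(-6\right) = \left(\frac{44}{5} + H + 2 R\right) \left(-6\right) = - \frac{264}{5} - 12 R - 6 H$)
$\frac{1}{\left(-9156\right) 27455} + \frac{W{\left(-127,2 \right)}}{-38112} = \frac{1}{\left(-9156\right) 27455} + \frac{- \frac{264}{5} - 24 - -762}{-38112} = \left(- \frac{1}{9156}\right) \frac{1}{27455} + \left(- \frac{264}{5} - 24 + 762\right) \left(- \frac{1}{38112}\right) = - \frac{1}{251377980} + \frac{3426}{5} \left(- \frac{1}{38112}\right) = - \frac{1}{251377980} - \frac{571}{31760} = - \frac{7176842917}{399188232240}$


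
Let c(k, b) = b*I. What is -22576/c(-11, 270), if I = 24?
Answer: -1411/405 ≈ -3.4840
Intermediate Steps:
c(k, b) = 24*b (c(k, b) = b*24 = 24*b)
-22576/c(-11, 270) = -22576/(24*270) = -22576/6480 = -22576*1/6480 = -1411/405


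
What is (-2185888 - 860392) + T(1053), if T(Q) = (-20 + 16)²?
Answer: -3046264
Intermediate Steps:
T(Q) = 16 (T(Q) = (-4)² = 16)
(-2185888 - 860392) + T(1053) = (-2185888 - 860392) + 16 = -3046280 + 16 = -3046264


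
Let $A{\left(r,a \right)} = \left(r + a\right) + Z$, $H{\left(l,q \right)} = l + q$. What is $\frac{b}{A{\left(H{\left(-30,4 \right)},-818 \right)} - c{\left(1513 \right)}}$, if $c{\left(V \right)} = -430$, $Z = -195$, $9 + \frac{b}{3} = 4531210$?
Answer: $- \frac{4531201}{203} \approx -22321.0$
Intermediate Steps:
$b = 13593603$ ($b = -27 + 3 \cdot 4531210 = -27 + 13593630 = 13593603$)
$A{\left(r,a \right)} = -195 + a + r$ ($A{\left(r,a \right)} = \left(r + a\right) - 195 = \left(a + r\right) - 195 = -195 + a + r$)
$\frac{b}{A{\left(H{\left(-30,4 \right)},-818 \right)} - c{\left(1513 \right)}} = \frac{13593603}{\left(-195 - 818 + \left(-30 + 4\right)\right) - -430} = \frac{13593603}{\left(-195 - 818 - 26\right) + 430} = \frac{13593603}{-1039 + 430} = \frac{13593603}{-609} = 13593603 \left(- \frac{1}{609}\right) = - \frac{4531201}{203}$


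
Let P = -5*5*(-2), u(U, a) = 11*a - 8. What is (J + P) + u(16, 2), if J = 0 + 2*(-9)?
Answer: 46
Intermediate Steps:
u(U, a) = -8 + 11*a
J = -18 (J = 0 - 18 = -18)
P = 50 (P = -25*(-2) = 50)
(J + P) + u(16, 2) = (-18 + 50) + (-8 + 11*2) = 32 + (-8 + 22) = 32 + 14 = 46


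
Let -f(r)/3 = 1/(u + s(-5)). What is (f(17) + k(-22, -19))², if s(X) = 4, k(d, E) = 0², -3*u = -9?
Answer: 9/49 ≈ 0.18367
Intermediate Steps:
u = 3 (u = -⅓*(-9) = 3)
k(d, E) = 0
f(r) = -3/7 (f(r) = -3/(3 + 4) = -3/7)
(f(17) + k(-22, -19))² = (-3/7 + 0)² = (-3/7)² = 9/49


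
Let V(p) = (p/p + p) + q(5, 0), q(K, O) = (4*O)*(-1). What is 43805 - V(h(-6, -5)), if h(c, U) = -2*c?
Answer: 43792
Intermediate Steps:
q(K, O) = -4*O
V(p) = 1 + p (V(p) = (p/p + p) - 4*0 = (1 + p) + 0 = 1 + p)
43805 - V(h(-6, -5)) = 43805 - (1 - 2*(-6)) = 43805 - (1 + 12) = 43805 - 1*13 = 43805 - 13 = 43792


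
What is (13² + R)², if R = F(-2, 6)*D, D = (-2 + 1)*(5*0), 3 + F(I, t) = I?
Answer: 28561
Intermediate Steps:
F(I, t) = -3 + I
D = 0 (D = -1*0 = 0)
R = 0 (R = (-3 - 2)*0 = -5*0 = 0)
(13² + R)² = (13² + 0)² = (169 + 0)² = 169² = 28561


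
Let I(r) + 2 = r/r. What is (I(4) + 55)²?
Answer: 2916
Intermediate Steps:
I(r) = -1 (I(r) = -2 + r/r = -2 + 1 = -1)
(I(4) + 55)² = (-1 + 55)² = 54² = 2916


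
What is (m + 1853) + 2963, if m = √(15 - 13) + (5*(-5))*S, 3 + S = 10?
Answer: 4641 + √2 ≈ 4642.4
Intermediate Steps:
S = 7 (S = -3 + 10 = 7)
m = -175 + √2 (m = √(15 - 13) + (5*(-5))*7 = √2 - 25*7 = √2 - 175 = -175 + √2 ≈ -173.59)
(m + 1853) + 2963 = ((-175 + √2) + 1853) + 2963 = (1678 + √2) + 2963 = 4641 + √2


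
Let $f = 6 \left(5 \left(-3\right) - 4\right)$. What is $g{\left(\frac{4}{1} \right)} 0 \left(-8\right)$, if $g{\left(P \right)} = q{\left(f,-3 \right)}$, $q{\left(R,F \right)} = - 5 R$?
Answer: $0$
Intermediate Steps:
$f = -114$ ($f = 6 \left(-15 - 4\right) = 6 \left(-19\right) = -114$)
$g{\left(P \right)} = 570$ ($g{\left(P \right)} = \left(-5\right) \left(-114\right) = 570$)
$g{\left(\frac{4}{1} \right)} 0 \left(-8\right) = 570 \cdot 0 \left(-8\right) = 0 \left(-8\right) = 0$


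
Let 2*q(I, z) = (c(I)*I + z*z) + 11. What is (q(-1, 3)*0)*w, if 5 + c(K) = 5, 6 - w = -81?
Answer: 0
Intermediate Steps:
w = 87 (w = 6 - 1*(-81) = 6 + 81 = 87)
c(K) = 0 (c(K) = -5 + 5 = 0)
q(I, z) = 11/2 + z²/2 (q(I, z) = ((0*I + z*z) + 11)/2 = ((0 + z²) + 11)/2 = (z² + 11)/2 = (11 + z²)/2 = 11/2 + z²/2)
(q(-1, 3)*0)*w = ((11/2 + (½)*3²)*0)*87 = ((11/2 + (½)*9)*0)*87 = ((11/2 + 9/2)*0)*87 = (10*0)*87 = 0*87 = 0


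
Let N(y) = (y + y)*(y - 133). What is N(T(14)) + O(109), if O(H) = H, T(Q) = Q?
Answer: -3223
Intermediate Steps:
N(y) = 2*y*(-133 + y) (N(y) = (2*y)*(-133 + y) = 2*y*(-133 + y))
N(T(14)) + O(109) = 2*14*(-133 + 14) + 109 = 2*14*(-119) + 109 = -3332 + 109 = -3223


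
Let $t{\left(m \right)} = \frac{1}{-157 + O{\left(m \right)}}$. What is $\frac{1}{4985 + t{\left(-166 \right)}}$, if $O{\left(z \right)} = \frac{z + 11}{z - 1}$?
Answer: $\frac{26064}{129928873} \approx 0.0002006$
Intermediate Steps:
$O{\left(z \right)} = \frac{11 + z}{-1 + z}$
$t{\left(m \right)} = \frac{1}{-157 + \frac{11 + m}{-1 + m}}$
$\frac{1}{4985 + t{\left(-166 \right)}} = \frac{1}{4985 + \frac{1 - -166}{12 \left(-14 + 13 \left(-166\right)\right)}} = \frac{1}{4985 + \frac{1 + 166}{12 \left(-14 - 2158\right)}} = \frac{1}{4985 + \frac{1}{12} \frac{1}{-2172} \cdot 167} = \frac{1}{4985 + \frac{1}{12} \left(- \frac{1}{2172}\right) 167} = \frac{1}{4985 - \frac{167}{26064}} = \frac{1}{\frac{129928873}{26064}} = \frac{26064}{129928873}$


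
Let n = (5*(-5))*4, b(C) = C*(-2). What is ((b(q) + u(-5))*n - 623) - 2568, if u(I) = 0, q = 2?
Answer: -2791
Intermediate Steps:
b(C) = -2*C
n = -100 (n = -25*4 = -100)
((b(q) + u(-5))*n - 623) - 2568 = ((-2*2 + 0)*(-100) - 623) - 2568 = ((-4 + 0)*(-100) - 623) - 2568 = (-4*(-100) - 623) - 2568 = (400 - 623) - 2568 = -223 - 2568 = -2791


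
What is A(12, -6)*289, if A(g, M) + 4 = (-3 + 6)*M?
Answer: -6358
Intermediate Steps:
A(g, M) = -4 + 3*M (A(g, M) = -4 + (-3 + 6)*M = -4 + 3*M)
A(12, -6)*289 = (-4 + 3*(-6))*289 = (-4 - 18)*289 = -22*289 = -6358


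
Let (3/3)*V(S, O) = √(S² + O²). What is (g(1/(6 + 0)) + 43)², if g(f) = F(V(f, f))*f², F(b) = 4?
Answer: 150544/81 ≈ 1858.6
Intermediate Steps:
V(S, O) = √(O² + S²) (V(S, O) = √(S² + O²) = √(O² + S²))
g(f) = 4*f²
(g(1/(6 + 0)) + 43)² = (4*(1/(6 + 0))² + 43)² = (4*(1/6)² + 43)² = (4*(⅙)² + 43)² = (4*(1/36) + 43)² = (⅑ + 43)² = (388/9)² = 150544/81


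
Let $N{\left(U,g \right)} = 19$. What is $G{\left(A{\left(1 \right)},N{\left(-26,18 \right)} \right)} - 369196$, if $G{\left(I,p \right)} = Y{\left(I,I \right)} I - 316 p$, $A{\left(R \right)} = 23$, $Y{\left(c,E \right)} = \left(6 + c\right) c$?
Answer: $-359859$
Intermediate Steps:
$Y{\left(c,E \right)} = c \left(6 + c\right)$
$G{\left(I,p \right)} = - 316 p + I^{2} \left(6 + I\right)$ ($G{\left(I,p \right)} = I \left(6 + I\right) I - 316 p = I^{2} \left(6 + I\right) - 316 p = - 316 p + I^{2} \left(6 + I\right)$)
$G{\left(A{\left(1 \right)},N{\left(-26,18 \right)} \right)} - 369196 = \left(\left(-316\right) 19 + 23^{2} \left(6 + 23\right)\right) - 369196 = \left(-6004 + 529 \cdot 29\right) - 369196 = \left(-6004 + 15341\right) - 369196 = 9337 - 369196 = -359859$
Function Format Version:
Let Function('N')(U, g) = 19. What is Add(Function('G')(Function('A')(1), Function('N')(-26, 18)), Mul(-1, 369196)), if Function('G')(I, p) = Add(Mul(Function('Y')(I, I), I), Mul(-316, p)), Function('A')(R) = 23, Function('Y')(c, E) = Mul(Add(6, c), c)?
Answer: -359859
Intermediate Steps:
Function('Y')(c, E) = Mul(c, Add(6, c))
Function('G')(I, p) = Add(Mul(-316, p), Mul(Pow(I, 2), Add(6, I))) (Function('G')(I, p) = Add(Mul(Mul(I, Add(6, I)), I), Mul(-316, p)) = Add(Mul(Pow(I, 2), Add(6, I)), Mul(-316, p)) = Add(Mul(-316, p), Mul(Pow(I, 2), Add(6, I))))
Add(Function('G')(Function('A')(1), Function('N')(-26, 18)), Mul(-1, 369196)) = Add(Add(Mul(-316, 19), Mul(Pow(23, 2), Add(6, 23))), Mul(-1, 369196)) = Add(Add(-6004, Mul(529, 29)), -369196) = Add(Add(-6004, 15341), -369196) = Add(9337, -369196) = -359859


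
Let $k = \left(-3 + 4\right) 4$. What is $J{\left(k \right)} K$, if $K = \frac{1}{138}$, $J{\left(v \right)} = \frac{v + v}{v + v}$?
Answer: $\frac{1}{138} \approx 0.0072464$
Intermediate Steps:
$k = 4$ ($k = 1 \cdot 4 = 4$)
$J{\left(v \right)} = 1$ ($J{\left(v \right)} = \frac{2 v}{2 v} = 2 v \frac{1}{2 v} = 1$)
$K = \frac{1}{138} \approx 0.0072464$
$J{\left(k \right)} K = 1 \cdot \frac{1}{138} = \frac{1}{138}$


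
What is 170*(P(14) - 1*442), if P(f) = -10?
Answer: -76840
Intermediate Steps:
170*(P(14) - 1*442) = 170*(-10 - 1*442) = 170*(-10 - 442) = 170*(-452) = -76840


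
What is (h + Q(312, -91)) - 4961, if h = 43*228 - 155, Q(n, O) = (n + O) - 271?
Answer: 4638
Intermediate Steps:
Q(n, O) = -271 + O + n (Q(n, O) = (O + n) - 271 = -271 + O + n)
h = 9649 (h = 9804 - 155 = 9649)
(h + Q(312, -91)) - 4961 = (9649 + (-271 - 91 + 312)) - 4961 = (9649 - 50) - 4961 = 9599 - 4961 = 4638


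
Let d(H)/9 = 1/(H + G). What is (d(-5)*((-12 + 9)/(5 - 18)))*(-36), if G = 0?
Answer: 972/65 ≈ 14.954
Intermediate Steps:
d(H) = 9/H (d(H) = 9/(H + 0) = 9/H)
(d(-5)*((-12 + 9)/(5 - 18)))*(-36) = ((9/(-5))*((-12 + 9)/(5 - 18)))*(-36) = ((9*(-⅕))*(-3/(-13)))*(-36) = -(-27)*(-1)/(5*13)*(-36) = -9/5*3/13*(-36) = -27/65*(-36) = 972/65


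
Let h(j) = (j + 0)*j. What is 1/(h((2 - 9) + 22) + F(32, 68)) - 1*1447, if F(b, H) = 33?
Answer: -373325/258 ≈ -1447.0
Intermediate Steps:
h(j) = j² (h(j) = j*j = j²)
1/(h((2 - 9) + 22) + F(32, 68)) - 1*1447 = 1/(((2 - 9) + 22)² + 33) - 1*1447 = 1/((-7 + 22)² + 33) - 1447 = 1/(15² + 33) - 1447 = 1/(225 + 33) - 1447 = 1/258 - 1447 = -373325/258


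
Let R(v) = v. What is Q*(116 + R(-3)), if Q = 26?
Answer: 2938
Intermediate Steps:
Q*(116 + R(-3)) = 26*(116 - 3) = 26*113 = 2938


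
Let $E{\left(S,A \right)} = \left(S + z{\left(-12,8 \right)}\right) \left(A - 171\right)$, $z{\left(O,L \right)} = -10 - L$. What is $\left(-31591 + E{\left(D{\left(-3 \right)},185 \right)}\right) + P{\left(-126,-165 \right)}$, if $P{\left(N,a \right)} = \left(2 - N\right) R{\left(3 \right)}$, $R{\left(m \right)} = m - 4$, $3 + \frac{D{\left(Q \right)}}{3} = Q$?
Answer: $-32223$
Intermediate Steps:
$D{\left(Q \right)} = -9 + 3 Q$
$E{\left(S,A \right)} = \left(-171 + A\right) \left(-18 + S\right)$ ($E{\left(S,A \right)} = \left(S - 18\right) \left(A - 171\right) = \left(S - 18\right) \left(-171 + A\right) = \left(-18 + S\right) \left(-171 + A\right) = \left(-171 + A\right) \left(-18 + S\right)$)
$R{\left(m \right)} = -4 + m$
$P{\left(N,a \right)} = -2 + N$ ($P{\left(N,a \right)} = \left(2 - N\right) \left(-4 + 3\right) = \left(2 - N\right) \left(-1\right) = -2 + N$)
$\left(-31591 + E{\left(D{\left(-3 \right)},185 \right)}\right) + P{\left(-126,-165 \right)} = \left(-31591 + \left(3078 - 171 \left(-9 + 3 \left(-3\right)\right) - 3330 + 185 \left(-9 + 3 \left(-3\right)\right)\right)\right) - 128 = \left(-31591 + \left(3078 - 171 \left(-9 - 9\right) - 3330 + 185 \left(-9 - 9\right)\right)\right) - 128 = \left(-31591 + \left(3078 - -3078 - 3330 + 185 \left(-18\right)\right)\right) - 128 = \left(-31591 + \left(3078 + 3078 - 3330 - 3330\right)\right) - 128 = \left(-31591 - 504\right) - 128 = -32095 - 128 = -32223$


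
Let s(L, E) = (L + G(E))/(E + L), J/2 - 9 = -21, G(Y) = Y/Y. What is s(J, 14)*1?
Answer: 23/10 ≈ 2.3000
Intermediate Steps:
G(Y) = 1
J = -24 (J = 18 + 2*(-21) = 18 - 42 = -24)
s(L, E) = (1 + L)/(E + L) (s(L, E) = (L + 1)/(E + L) = (1 + L)/(E + L))
s(J, 14)*1 = ((1 - 24)/(14 - 24))*1 = (-23/(-10))*1 = -⅒*(-23)*1 = (23/10)*1 = 23/10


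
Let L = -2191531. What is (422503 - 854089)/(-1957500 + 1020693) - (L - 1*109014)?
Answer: 718389030467/312269 ≈ 2.3005e+6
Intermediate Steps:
(422503 - 854089)/(-1957500 + 1020693) - (L - 1*109014) = (422503 - 854089)/(-1957500 + 1020693) - (-2191531 - 1*109014) = -431586/(-936807) - (-2191531 - 109014) = -431586*(-1/936807) - 1*(-2300545) = 143862/312269 + 2300545 = 718389030467/312269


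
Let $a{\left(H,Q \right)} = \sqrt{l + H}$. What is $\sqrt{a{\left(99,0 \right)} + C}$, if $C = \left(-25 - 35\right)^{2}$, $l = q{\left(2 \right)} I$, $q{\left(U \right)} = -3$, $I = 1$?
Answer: $2 \sqrt{900 + \sqrt{6}} \approx 60.082$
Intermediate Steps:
$l = -3$ ($l = \left(-3\right) 1 = -3$)
$a{\left(H,Q \right)} = \sqrt{-3 + H}$
$C = 3600$ ($C = \left(-60\right)^{2} = 3600$)
$\sqrt{a{\left(99,0 \right)} + C} = \sqrt{\sqrt{-3 + 99} + 3600} = \sqrt{\sqrt{96} + 3600} = \sqrt{4 \sqrt{6} + 3600} = \sqrt{3600 + 4 \sqrt{6}}$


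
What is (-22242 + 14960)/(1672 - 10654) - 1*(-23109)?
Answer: 103786160/4491 ≈ 23110.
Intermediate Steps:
(-22242 + 14960)/(1672 - 10654) - 1*(-23109) = -7282/(-8982) + 23109 = -7282*(-1/8982) + 23109 = 3641/4491 + 23109 = 103786160/4491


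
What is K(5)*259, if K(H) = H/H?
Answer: 259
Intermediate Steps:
K(H) = 1
K(5)*259 = 1*259 = 259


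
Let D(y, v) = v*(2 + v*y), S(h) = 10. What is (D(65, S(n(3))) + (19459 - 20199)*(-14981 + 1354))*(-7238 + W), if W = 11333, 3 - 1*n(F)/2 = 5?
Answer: 41320597500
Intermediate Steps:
n(F) = -4 (n(F) = 6 - 2*5 = 6 - 10 = -4)
(D(65, S(n(3))) + (19459 - 20199)*(-14981 + 1354))*(-7238 + W) = (10*(2 + 10*65) + (19459 - 20199)*(-14981 + 1354))*(-7238 + 11333) = (10*(2 + 650) - 740*(-13627))*4095 = (10*652 + 10083980)*4095 = (6520 + 10083980)*4095 = 10090500*4095 = 41320597500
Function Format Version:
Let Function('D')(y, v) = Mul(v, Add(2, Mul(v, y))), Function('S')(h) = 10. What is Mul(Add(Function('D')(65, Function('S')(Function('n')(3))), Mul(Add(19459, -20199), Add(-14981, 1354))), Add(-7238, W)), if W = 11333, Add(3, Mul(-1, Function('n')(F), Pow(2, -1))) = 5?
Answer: 41320597500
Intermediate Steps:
Function('n')(F) = -4 (Function('n')(F) = Add(6, Mul(-2, 5)) = Add(6, -10) = -4)
Mul(Add(Function('D')(65, Function('S')(Function('n')(3))), Mul(Add(19459, -20199), Add(-14981, 1354))), Add(-7238, W)) = Mul(Add(Mul(10, Add(2, Mul(10, 65))), Mul(Add(19459, -20199), Add(-14981, 1354))), Add(-7238, 11333)) = Mul(Add(Mul(10, Add(2, 650)), Mul(-740, -13627)), 4095) = Mul(Add(Mul(10, 652), 10083980), 4095) = Mul(Add(6520, 10083980), 4095) = Mul(10090500, 4095) = 41320597500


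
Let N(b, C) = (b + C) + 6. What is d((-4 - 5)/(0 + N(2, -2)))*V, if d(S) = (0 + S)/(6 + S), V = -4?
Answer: 4/3 ≈ 1.3333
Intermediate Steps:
N(b, C) = 6 + C + b (N(b, C) = (C + b) + 6 = 6 + C + b)
d(S) = S/(6 + S)
d((-4 - 5)/(0 + N(2, -2)))*V = (((-4 - 5)/(0 + (6 - 2 + 2)))/(6 + (-4 - 5)/(0 + (6 - 2 + 2))))*(-4) = ((-9/(0 + 6))/(6 - 9/(0 + 6)))*(-4) = ((-9/6)/(6 - 9/6))*(-4) = ((-9*⅙)/(6 - 9*⅙))*(-4) = -3/(2*(6 - 3/2))*(-4) = -3/(2*9/2)*(-4) = -3/2*2/9*(-4) = -⅓*(-4) = 4/3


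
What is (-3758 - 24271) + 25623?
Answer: -2406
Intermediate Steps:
(-3758 - 24271) + 25623 = -28029 + 25623 = -2406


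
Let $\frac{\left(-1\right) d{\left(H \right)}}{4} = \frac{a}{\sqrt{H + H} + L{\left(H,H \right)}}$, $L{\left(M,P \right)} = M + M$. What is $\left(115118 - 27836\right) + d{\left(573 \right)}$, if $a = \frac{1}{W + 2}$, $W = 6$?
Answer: $\frac{199875779}{2290} + \frac{\sqrt{1146}}{2624340} \approx 87282.0$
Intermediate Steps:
$L{\left(M,P \right)} = 2 M$
$a = \frac{1}{8}$ ($a = \frac{1}{6 + 2} = \frac{1}{8} \approx 0.125$)
$d{\left(H \right)} = - \frac{1}{2 \left(2 H + \sqrt{2} \sqrt{H}\right)}$ ($d{\left(H \right)} = - 4 \frac{1}{\sqrt{H + H} + 2 H} \frac{1}{8} = - 4 \frac{1}{\sqrt{2 H} + 2 H} \frac{1}{8} = - 4 \frac{1}{\sqrt{2} \sqrt{H} + 2 H} \frac{1}{8} = - 4 \frac{1}{2 H + \sqrt{2} \sqrt{H}} \frac{1}{8} = - 4 \frac{1}{8 \left(2 H + \sqrt{2} \sqrt{H}\right)} = - \frac{1}{2 \left(2 H + \sqrt{2} \sqrt{H}\right)}$)
$\left(115118 - 27836\right) + d{\left(573 \right)} = \left(115118 - 27836\right) - \frac{1}{4 \cdot 573 + 2 \sqrt{2} \sqrt{573}} = 87282 - \frac{1}{2292 + 2 \sqrt{1146}}$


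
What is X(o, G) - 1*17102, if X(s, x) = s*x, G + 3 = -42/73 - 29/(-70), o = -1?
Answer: -87375067/5110 ≈ -17099.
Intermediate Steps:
G = -16153/5110 (G = -3 + (-42/73 - 29/(-70)) = -3 + (-42*1/73 - 29*(-1/70)) = -3 + (-42/73 + 29/70) = -3 - 823/5110 = -16153/5110 ≈ -3.1611)
X(o, G) - 1*17102 = -1*(-16153/5110) - 1*17102 = 16153/5110 - 17102 = -87375067/5110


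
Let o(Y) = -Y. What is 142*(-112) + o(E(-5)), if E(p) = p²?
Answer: -15929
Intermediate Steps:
142*(-112) + o(E(-5)) = 142*(-112) - 1*(-5)² = -15904 - 1*25 = -15904 - 25 = -15929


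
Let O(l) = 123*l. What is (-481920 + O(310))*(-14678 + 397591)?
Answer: -169932960270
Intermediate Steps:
(-481920 + O(310))*(-14678 + 397591) = (-481920 + 123*310)*(-14678 + 397591) = (-481920 + 38130)*382913 = -443790*382913 = -169932960270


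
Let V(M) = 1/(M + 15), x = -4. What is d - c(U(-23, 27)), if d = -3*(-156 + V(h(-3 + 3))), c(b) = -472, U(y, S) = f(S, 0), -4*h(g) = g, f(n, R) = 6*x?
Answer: 4699/5 ≈ 939.80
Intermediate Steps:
f(n, R) = -24 (f(n, R) = 6*(-4) = -24)
h(g) = -g/4
V(M) = 1/(15 + M)
U(y, S) = -24
d = 2339/5 (d = -3*(-156 + 1/(15 - (-3 + 3)/4)) = -3*(-156 + 1/(15 - 1/4*0)) = -3*(-156 + 1/(15 + 0)) = -3*(-156 + 1/15) = -3*(-2339/15) = 2339/5 ≈ 467.80)
d - c(U(-23, 27)) = 2339/5 - 1*(-472) = 2339/5 + 472 = 4699/5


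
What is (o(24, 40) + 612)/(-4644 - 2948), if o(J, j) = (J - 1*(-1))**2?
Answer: -1237/7592 ≈ -0.16293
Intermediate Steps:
o(J, j) = (1 + J)**2 (o(J, j) = (J + 1)**2 = (1 + J)**2)
(o(24, 40) + 612)/(-4644 - 2948) = ((1 + 24)**2 + 612)/(-4644 - 2948) = (25**2 + 612)/(-7592) = (625 + 612)*(-1/7592) = 1237*(-1/7592) = -1237/7592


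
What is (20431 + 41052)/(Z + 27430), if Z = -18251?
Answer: 61483/9179 ≈ 6.6982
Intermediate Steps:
(20431 + 41052)/(Z + 27430) = (20431 + 41052)/(-18251 + 27430) = 61483/9179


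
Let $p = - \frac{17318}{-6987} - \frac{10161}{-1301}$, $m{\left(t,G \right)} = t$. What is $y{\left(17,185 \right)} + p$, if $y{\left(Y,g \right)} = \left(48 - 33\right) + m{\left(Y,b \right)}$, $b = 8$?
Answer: $\frac{384408409}{9090087} \approx 42.289$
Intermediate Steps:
$y{\left(Y,g \right)} = 15 + Y$ ($y{\left(Y,g \right)} = \left(48 - 33\right) + Y = 15 + Y$)
$p = \frac{93525625}{9090087}$ ($p = \left(-17318\right) \left(- \frac{1}{6987}\right) - - \frac{10161}{1301} = \frac{17318}{6987} + \frac{10161}{1301} = \frac{93525625}{9090087} \approx 10.289$)
$y{\left(17,185 \right)} + p = \left(15 + 17\right) + \frac{93525625}{9090087} = 32 + \frac{93525625}{9090087} = \frac{384408409}{9090087}$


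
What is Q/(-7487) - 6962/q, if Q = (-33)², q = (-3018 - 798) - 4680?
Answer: 363325/539064 ≈ 0.67399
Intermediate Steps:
q = -8496 (q = -3816 - 4680 = -8496)
Q = 1089
Q/(-7487) - 6962/q = 1089/(-7487) - 6962/(-8496) = 1089*(-1/7487) - 6962*(-1/8496) = -1089/7487 + 59/72 = 363325/539064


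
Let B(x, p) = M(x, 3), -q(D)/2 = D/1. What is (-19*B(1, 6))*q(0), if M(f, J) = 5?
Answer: 0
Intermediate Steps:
q(D) = -2*D (q(D) = -2*D/1 = -2*D)
B(x, p) = 5
(-19*B(1, 6))*q(0) = (-19*5)*(-2*0) = -95*0 = 0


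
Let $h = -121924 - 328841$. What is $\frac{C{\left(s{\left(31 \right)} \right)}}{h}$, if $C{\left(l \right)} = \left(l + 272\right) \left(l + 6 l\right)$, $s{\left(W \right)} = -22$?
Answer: $\frac{1100}{12879} \approx 0.08541$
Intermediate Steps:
$C{\left(l \right)} = 7 l \left(272 + l\right)$ ($C{\left(l \right)} = \left(272 + l\right) 7 l = 7 l \left(272 + l\right)$)
$h = -450765$ ($h = -121924 - 328841 = -450765$)
$\frac{C{\left(s{\left(31 \right)} \right)}}{h} = \frac{7 \left(-22\right) \left(272 - 22\right)}{-450765} = 7 \left(-22\right) 250 \left(- \frac{1}{450765}\right) = \left(-38500\right) \left(- \frac{1}{450765}\right) = \frac{1100}{12879}$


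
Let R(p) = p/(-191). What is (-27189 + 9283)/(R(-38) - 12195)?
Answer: 3420046/2329207 ≈ 1.4683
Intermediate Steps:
R(p) = -p/191 (R(p) = p*(-1/191) = -p/191)
(-27189 + 9283)/(R(-38) - 12195) = (-27189 + 9283)/(-1/191*(-38) - 12195) = -17906/(38/191 - 12195) = -17906/(-2329207/191) = -17906*(-191/2329207) = 3420046/2329207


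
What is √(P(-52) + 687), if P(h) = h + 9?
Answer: 2*√161 ≈ 25.377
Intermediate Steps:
P(h) = 9 + h
√(P(-52) + 687) = √((9 - 52) + 687) = √(-43 + 687) = √644 = 2*√161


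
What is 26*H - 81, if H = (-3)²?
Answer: 153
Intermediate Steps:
H = 9
26*H - 81 = 26*9 - 81 = 234 - 81 = 153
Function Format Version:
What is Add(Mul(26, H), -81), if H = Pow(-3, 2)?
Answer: 153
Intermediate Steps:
H = 9
Add(Mul(26, H), -81) = Add(Mul(26, 9), -81) = Add(234, -81) = 153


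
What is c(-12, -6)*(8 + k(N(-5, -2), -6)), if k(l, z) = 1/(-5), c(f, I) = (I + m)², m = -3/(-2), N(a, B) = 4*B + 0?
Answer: 3159/20 ≈ 157.95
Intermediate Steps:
N(a, B) = 4*B
m = 3/2 (m = -3*(-½) = 3/2 ≈ 1.5000)
c(f, I) = (3/2 + I)² (c(f, I) = (I + 3/2)² = (3/2 + I)²)
k(l, z) = -⅕
c(-12, -6)*(8 + k(N(-5, -2), -6)) = ((3 + 2*(-6))²/4)*(8 - ⅕) = ((3 - 12)²/4)*(39/5) = ((¼)*(-9)²)*(39/5) = ((¼)*81)*(39/5) = (81/4)*(39/5) = 3159/20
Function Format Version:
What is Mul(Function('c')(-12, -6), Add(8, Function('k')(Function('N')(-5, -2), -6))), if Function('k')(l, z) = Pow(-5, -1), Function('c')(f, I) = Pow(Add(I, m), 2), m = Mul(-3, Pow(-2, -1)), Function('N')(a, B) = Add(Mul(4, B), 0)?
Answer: Rational(3159, 20) ≈ 157.95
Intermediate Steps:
Function('N')(a, B) = Mul(4, B)
m = Rational(3, 2) (m = Mul(-3, Rational(-1, 2)) = Rational(3, 2) ≈ 1.5000)
Function('c')(f, I) = Pow(Add(Rational(3, 2), I), 2) (Function('c')(f, I) = Pow(Add(I, Rational(3, 2)), 2) = Pow(Add(Rational(3, 2), I), 2))
Function('k')(l, z) = Rational(-1, 5)
Mul(Function('c')(-12, -6), Add(8, Function('k')(Function('N')(-5, -2), -6))) = Mul(Mul(Rational(1, 4), Pow(Add(3, Mul(2, -6)), 2)), Add(8, Rational(-1, 5))) = Mul(Mul(Rational(1, 4), Pow(Add(3, -12), 2)), Rational(39, 5)) = Mul(Mul(Rational(1, 4), Pow(-9, 2)), Rational(39, 5)) = Mul(Mul(Rational(1, 4), 81), Rational(39, 5)) = Mul(Rational(81, 4), Rational(39, 5)) = Rational(3159, 20)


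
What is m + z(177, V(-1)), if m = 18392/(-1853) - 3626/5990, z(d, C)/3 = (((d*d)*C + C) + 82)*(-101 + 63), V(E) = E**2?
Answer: -19873481887009/5549735 ≈ -3.5810e+6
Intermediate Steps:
z(d, C) = -9348 - 114*C - 114*C*d**2 (z(d, C) = 3*((((d*d)*C + C) + 82)*(-101 + 63)) = 3*(((d**2*C + C) + 82)*(-38)) = 3*(((C*d**2 + C) + 82)*(-38)) = 3*(((C + C*d**2) + 82)*(-38)) = 3*((82 + C + C*d**2)*(-38)) = 3*(-3116 - 38*C - 38*C*d**2) = -9348 - 114*C - 114*C*d**2)
m = -58443529/5549735 (m = 18392*(-1/1853) - 3626*1/5990 = -18392/1853 - 1813/2995 = -58443529/5549735 ≈ -10.531)
m + z(177, V(-1)) = -58443529/5549735 + (-9348 - 114*(-1)**2 - 114*(-1)**2*177**2) = -58443529/5549735 + (-9348 - 114*1 - 114*1*31329) = -58443529/5549735 + (-9348 - 114 - 3571506) = -58443529/5549735 - 3580968 = -19873481887009/5549735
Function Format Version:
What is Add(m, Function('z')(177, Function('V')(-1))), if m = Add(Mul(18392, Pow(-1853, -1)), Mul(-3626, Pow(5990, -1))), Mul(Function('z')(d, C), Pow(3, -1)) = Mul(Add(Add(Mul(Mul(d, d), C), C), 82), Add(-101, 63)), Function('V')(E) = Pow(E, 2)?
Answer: Rational(-19873481887009, 5549735) ≈ -3.5810e+6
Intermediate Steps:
Function('z')(d, C) = Add(-9348, Mul(-114, C), Mul(-114, C, Pow(d, 2))) (Function('z')(d, C) = Mul(3, Mul(Add(Add(Mul(Mul(d, d), C), C), 82), Add(-101, 63))) = Mul(3, Mul(Add(Add(Mul(Pow(d, 2), C), C), 82), -38)) = Mul(3, Mul(Add(Add(Mul(C, Pow(d, 2)), C), 82), -38)) = Mul(3, Mul(Add(Add(C, Mul(C, Pow(d, 2))), 82), -38)) = Mul(3, Mul(Add(82, C, Mul(C, Pow(d, 2))), -38)) = Mul(3, Add(-3116, Mul(-38, C), Mul(-38, C, Pow(d, 2)))) = Add(-9348, Mul(-114, C), Mul(-114, C, Pow(d, 2))))
m = Rational(-58443529, 5549735) (m = Add(Mul(18392, Rational(-1, 1853)), Mul(-3626, Rational(1, 5990))) = Add(Rational(-18392, 1853), Rational(-1813, 2995)) = Rational(-58443529, 5549735) ≈ -10.531)
Add(m, Function('z')(177, Function('V')(-1))) = Add(Rational(-58443529, 5549735), Add(-9348, Mul(-114, Pow(-1, 2)), Mul(-114, Pow(-1, 2), Pow(177, 2)))) = Add(Rational(-58443529, 5549735), Add(-9348, Mul(-114, 1), Mul(-114, 1, 31329))) = Add(Rational(-58443529, 5549735), Add(-9348, -114, -3571506)) = Add(Rational(-58443529, 5549735), -3580968) = Rational(-19873481887009, 5549735)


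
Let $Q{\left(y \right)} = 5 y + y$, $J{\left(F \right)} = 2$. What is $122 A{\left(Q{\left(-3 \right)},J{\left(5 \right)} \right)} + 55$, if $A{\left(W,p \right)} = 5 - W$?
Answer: $2861$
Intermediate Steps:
$Q{\left(y \right)} = 6 y$
$122 A{\left(Q{\left(-3 \right)},J{\left(5 \right)} \right)} + 55 = 122 \left(5 - 6 \left(-3\right)\right) + 55 = 122 \left(5 - -18\right) + 55 = 122 \left(5 + 18\right) + 55 = 122 \cdot 23 + 55 = 2806 + 55 = 2861$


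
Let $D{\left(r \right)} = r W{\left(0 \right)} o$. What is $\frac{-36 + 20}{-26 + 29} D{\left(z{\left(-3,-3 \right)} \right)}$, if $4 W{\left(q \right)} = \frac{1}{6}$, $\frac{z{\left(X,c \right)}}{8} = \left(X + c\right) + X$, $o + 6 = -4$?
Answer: $-160$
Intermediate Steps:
$o = -10$ ($o = -6 - 4 = -10$)
$z{\left(X,c \right)} = 8 c + 16 X$ ($z{\left(X,c \right)} = 8 \left(\left(X + c\right) + X\right) = 8 \left(c + 2 X\right) = 8 c + 16 X$)
$W{\left(q \right)} = \frac{1}{24}$ ($W{\left(q \right)} = \frac{1}{4 \cdot 6} = \frac{1}{4} \cdot \frac{1}{6} = \frac{1}{24}$)
$D{\left(r \right)} = - \frac{5 r}{12}$ ($D{\left(r \right)} = r \frac{1}{24} \left(-10\right) = \frac{r}{24} \left(-10\right) = - \frac{5 r}{12}$)
$\frac{-36 + 20}{-26 + 29} D{\left(z{\left(-3,-3 \right)} \right)} = \frac{-36 + 20}{-26 + 29} \left(- \frac{5 \left(8 \left(-3\right) + 16 \left(-3\right)\right)}{12}\right) = - \frac{16}{3} \left(- \frac{5 \left(-24 - 48\right)}{12}\right) = \left(-16\right) \frac{1}{3} \left(\left(- \frac{5}{12}\right) \left(-72\right)\right) = \left(- \frac{16}{3}\right) 30 = -160$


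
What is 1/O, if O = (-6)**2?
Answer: 1/36 ≈ 0.027778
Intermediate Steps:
O = 36
1/O = 1/36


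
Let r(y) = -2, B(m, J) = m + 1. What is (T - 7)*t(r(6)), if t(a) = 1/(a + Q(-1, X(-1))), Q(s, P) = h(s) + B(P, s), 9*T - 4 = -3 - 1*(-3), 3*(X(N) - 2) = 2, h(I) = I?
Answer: -59/6 ≈ -9.8333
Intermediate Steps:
B(m, J) = 1 + m
X(N) = 8/3 (X(N) = 2 + (1/3)*2 = 2 + 2/3 = 8/3)
T = 4/9 (T = 4/9 + (-3 - 1*(-3))/9 = 4/9 + (-3 + 3)/9 = 4/9 + (1/9)*0 = 4/9 + 0 = 4/9 ≈ 0.44444)
Q(s, P) = 1 + P + s (Q(s, P) = s + (1 + P) = 1 + P + s)
t(a) = 1/(8/3 + a) (t(a) = 1/(a + (1 + 8/3 - 1)) = 1/(a + 8/3) = 1/(8/3 + a))
(T - 7)*t(r(6)) = (4/9 - 7)*(3/(8 + 3*(-2))) = -59/(3*(8 - 6)) = -59/(3*2) = -59/9*3/2 = -59/6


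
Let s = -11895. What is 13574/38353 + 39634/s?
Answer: -1358620072/456208935 ≈ -2.9781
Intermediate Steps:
13574/38353 + 39634/s = 13574/38353 + 39634/(-11895) = 13574*(1/38353) + 39634*(-1/11895) = 13574/38353 - 39634/11895 = -1358620072/456208935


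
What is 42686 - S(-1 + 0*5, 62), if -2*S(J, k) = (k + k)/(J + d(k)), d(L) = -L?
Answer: 2689156/63 ≈ 42685.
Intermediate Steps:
S(J, k) = -k/(J - k) (S(J, k) = -(k + k)/(2*(J - k)) = -2*k/(2*(J - k)) = -k/(J - k))
42686 - S(-1 + 0*5, 62) = 42686 - 62/(62 - (-1 + 0*5)) = 42686 - 62/(62 - (-1 + 0)) = 42686 - 62/(62 - 1*(-1)) = 42686 - 62/(62 + 1) = 42686 - 62/63 = 2689156/63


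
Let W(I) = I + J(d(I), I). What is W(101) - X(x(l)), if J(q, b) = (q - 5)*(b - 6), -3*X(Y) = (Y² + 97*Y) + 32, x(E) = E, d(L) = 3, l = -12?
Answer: -1255/3 ≈ -418.33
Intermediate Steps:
X(Y) = -32/3 - 97*Y/3 - Y²/3 (X(Y) = -((Y² + 97*Y) + 32)/3 = -(32 + Y² + 97*Y)/3 = -32/3 - 97*Y/3 - Y²/3)
J(q, b) = (-6 + b)*(-5 + q) (J(q, b) = (-5 + q)*(-6 + b) = (-6 + b)*(-5 + q))
W(I) = 12 - I (W(I) = I + (30 - 6*3 - 5*I + I*3) = I + (30 - 18 - 5*I + 3*I) = I + (12 - 2*I) = 12 - I)
W(101) - X(x(l)) = (12 - 1*101) - (-32/3 - 97/3*(-12) - ⅓*(-12)²) = (12 - 101) - (-32/3 + 388 - ⅓*144) = -89 - (-32/3 + 388 - 48) = -89 - 1*988/3 = -89 - 988/3 = -1255/3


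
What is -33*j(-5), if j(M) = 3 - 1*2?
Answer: -33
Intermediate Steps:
j(M) = 1 (j(M) = 3 - 2 = 1)
-33*j(-5) = -33*1 = -33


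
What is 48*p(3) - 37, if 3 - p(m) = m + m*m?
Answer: -469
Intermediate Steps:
p(m) = 3 - m - m² (p(m) = 3 - (m + m*m) = 3 - (m + m²) = 3 + (-m - m²) = 3 - m - m²)
48*p(3) - 37 = 48*(3 - 1*3 - 1*3²) - 37 = 48*(3 - 3 - 1*9) - 37 = 48*(3 - 3 - 9) - 37 = 48*(-9) - 37 = -432 - 37 = -469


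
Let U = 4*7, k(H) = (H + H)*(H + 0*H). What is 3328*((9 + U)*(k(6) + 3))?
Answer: 9235200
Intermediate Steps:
k(H) = 2*H**2 (k(H) = (2*H)*(H + 0) = (2*H)*H = 2*H**2)
U = 28
3328*((9 + U)*(k(6) + 3)) = 3328*((9 + 28)*(2*6**2 + 3)) = 3328*(37*(2*36 + 3)) = 3328*(37*(72 + 3)) = 3328*(37*75) = 3328*2775 = 9235200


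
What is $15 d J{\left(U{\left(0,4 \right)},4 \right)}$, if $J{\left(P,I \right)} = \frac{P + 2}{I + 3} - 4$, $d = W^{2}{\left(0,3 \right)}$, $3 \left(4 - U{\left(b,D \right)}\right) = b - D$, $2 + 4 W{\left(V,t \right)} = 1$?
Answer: $- \frac{155}{56} \approx -2.7679$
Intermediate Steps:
$W{\left(V,t \right)} = - \frac{1}{4}$ ($W{\left(V,t \right)} = - \frac{1}{2} + \frac{1}{4} \cdot 1 = - \frac{1}{2} + \frac{1}{4} = - \frac{1}{4}$)
$U{\left(b,D \right)} = 4 - \frac{b}{3} + \frac{D}{3}$ ($U{\left(b,D \right)} = 4 - \frac{b - D}{3} = 4 + \left(- \frac{b}{3} + \frac{D}{3}\right) = 4 - \frac{b}{3} + \frac{D}{3}$)
$d = \frac{1}{16}$ ($d = \left(- \frac{1}{4}\right)^{2} = \frac{1}{16} \approx 0.0625$)
$J{\left(P,I \right)} = -4 + \frac{2 + P}{3 + I}$ ($J{\left(P,I \right)} = \frac{2 + P}{3 + I} - 4 = -4 + \frac{2 + P}{3 + I}$)
$15 d J{\left(U{\left(0,4 \right)},4 \right)} = 15 \cdot \frac{1}{16} \frac{-10 + \left(4 - 0 + \frac{1}{3} \cdot 4\right) - 16}{3 + 4} = \frac{15 \frac{-10 + \left(4 + 0 + \frac{4}{3}\right) - 16}{7}}{16} = \frac{15 \frac{-10 + \frac{16}{3} - 16}{7}}{16} = \frac{15 \cdot \frac{1}{7} \left(- \frac{62}{3}\right)}{16} = \frac{15}{16} \left(- \frac{62}{21}\right) = - \frac{155}{56}$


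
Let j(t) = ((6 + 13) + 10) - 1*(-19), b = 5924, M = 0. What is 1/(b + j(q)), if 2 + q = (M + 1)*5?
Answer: 1/5972 ≈ 0.00016745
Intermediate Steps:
q = 3 (q = -2 + (0 + 1)*5 = -2 + 1*5 = -2 + 5 = 3)
j(t) = 48 (j(t) = (19 + 10) + 19 = 29 + 19 = 48)
1/(b + j(q)) = 1/(5924 + 48) = 1/5972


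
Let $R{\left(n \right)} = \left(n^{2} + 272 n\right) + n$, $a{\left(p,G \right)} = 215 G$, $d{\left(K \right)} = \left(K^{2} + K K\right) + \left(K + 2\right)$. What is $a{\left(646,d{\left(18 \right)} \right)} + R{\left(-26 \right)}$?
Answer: $137198$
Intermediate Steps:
$d{\left(K \right)} = 2 + K + 2 K^{2}$ ($d{\left(K \right)} = \left(K^{2} + K^{2}\right) + \left(2 + K\right) = 2 K^{2} + \left(2 + K\right) = 2 + K + 2 K^{2}$)
$R{\left(n \right)} = n^{2} + 273 n$
$a{\left(646,d{\left(18 \right)} \right)} + R{\left(-26 \right)} = 215 \left(2 + 18 + 2 \cdot 18^{2}\right) - 26 \left(273 - 26\right) = 215 \left(2 + 18 + 2 \cdot 324\right) - 6422 = 215 \left(2 + 18 + 648\right) - 6422 = 215 \cdot 668 - 6422 = 143620 - 6422 = 137198$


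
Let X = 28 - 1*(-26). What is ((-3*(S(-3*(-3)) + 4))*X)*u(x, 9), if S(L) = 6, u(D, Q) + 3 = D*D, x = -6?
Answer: -53460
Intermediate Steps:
u(D, Q) = -3 + D**2 (u(D, Q) = -3 + D*D = -3 + D**2)
X = 54 (X = 28 + 26 = 54)
((-3*(S(-3*(-3)) + 4))*X)*u(x, 9) = (-3*(6 + 4)*54)*(-3 + (-6)**2) = (-3*10*54)*(-3 + 36) = -30*54*33 = -1620*33 = -53460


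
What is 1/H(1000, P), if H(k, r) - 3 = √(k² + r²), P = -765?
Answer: -3/1585216 + 5*√63409/1585216 ≈ 0.00079236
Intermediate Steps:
H(k, r) = 3 + √(k² + r²)
1/H(1000, P) = 1/(3 + √(1000² + (-765)²)) = 1/(3 + √(1000000 + 585225)) = 1/(3 + √1585225) = 1/(3 + 5*√63409)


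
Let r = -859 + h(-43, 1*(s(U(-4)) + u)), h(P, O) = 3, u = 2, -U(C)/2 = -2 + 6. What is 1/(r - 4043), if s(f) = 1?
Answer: -1/4899 ≈ -0.00020412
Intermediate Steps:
U(C) = -8 (U(C) = -2*(-2 + 6) = -2*4 = -8)
r = -856 (r = -859 + 3 = -856)
1/(r - 4043) = 1/(-856 - 4043) = 1/(-4899) = -1/4899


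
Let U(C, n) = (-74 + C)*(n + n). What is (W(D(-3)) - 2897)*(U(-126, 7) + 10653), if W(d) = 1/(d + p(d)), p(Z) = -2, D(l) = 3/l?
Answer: -68258276/3 ≈ -2.2753e+7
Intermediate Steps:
U(C, n) = 2*n*(-74 + C) (U(C, n) = (-74 + C)*(2*n) = 2*n*(-74 + C))
W(d) = 1/(-2 + d) (W(d) = 1/(d - 2) = 1/(-2 + d))
(W(D(-3)) - 2897)*(U(-126, 7) + 10653) = (1/(-2 + 3/(-3)) - 2897)*(2*7*(-74 - 126) + 10653) = (1/(-2 + 3*(-1/3)) - 2897)*(2*7*(-200) + 10653) = (1/(-2 - 1) - 2897)*(-2800 + 10653) = (1/(-3) - 2897)*7853 = (-1/3 - 2897)*7853 = -8692/3*7853 = -68258276/3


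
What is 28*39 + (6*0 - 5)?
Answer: 1087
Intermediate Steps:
28*39 + (6*0 - 5) = 1092 + (0 - 5) = 1092 - 5 = 1087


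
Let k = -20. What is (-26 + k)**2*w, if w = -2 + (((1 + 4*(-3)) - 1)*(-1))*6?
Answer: 148120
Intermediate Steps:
w = 70 (w = -2 + (((1 - 12) - 1)*(-1))*6 = -2 + ((-11 - 1)*(-1))*6 = -2 - 12*(-1)*6 = -2 + 12*6 = -2 + 72 = 70)
(-26 + k)**2*w = (-26 - 20)**2*70 = (-46)**2*70 = 2116*70 = 148120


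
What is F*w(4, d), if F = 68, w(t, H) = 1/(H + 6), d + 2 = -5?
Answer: -68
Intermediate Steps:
d = -7 (d = -2 - 5 = -7)
w(t, H) = 1/(6 + H)
F*w(4, d) = 68/(6 - 7) = 68/(-1) = 68*(-1) = -68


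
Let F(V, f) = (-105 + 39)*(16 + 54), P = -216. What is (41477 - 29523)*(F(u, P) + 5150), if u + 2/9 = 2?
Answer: 6335620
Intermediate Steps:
u = 16/9 (u = -2/9 + 2 = 16/9 ≈ 1.7778)
F(V, f) = -4620 (F(V, f) = -66*70 = -4620)
(41477 - 29523)*(F(u, P) + 5150) = (41477 - 29523)*(-4620 + 5150) = 11954*530 = 6335620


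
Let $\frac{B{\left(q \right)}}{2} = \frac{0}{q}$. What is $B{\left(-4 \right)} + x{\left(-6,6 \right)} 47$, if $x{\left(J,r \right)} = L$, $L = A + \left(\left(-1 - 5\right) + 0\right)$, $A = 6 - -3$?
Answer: $141$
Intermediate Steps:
$A = 9$ ($A = 6 + \left(-2 + 5\right) = 6 + 3 = 9$)
$L = 3$ ($L = 9 + \left(\left(-1 - 5\right) + 0\right) = 9 + \left(-6 + 0\right) = 9 - 6 = 3$)
$x{\left(J,r \right)} = 3$
$B{\left(q \right)} = 0$ ($B{\left(q \right)} = 2 \frac{0}{q} = 2 \cdot 0 = 0$)
$B{\left(-4 \right)} + x{\left(-6,6 \right)} 47 = 0 + 3 \cdot 47 = 0 + 141 = 141$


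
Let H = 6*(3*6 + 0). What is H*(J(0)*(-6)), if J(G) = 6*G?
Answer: 0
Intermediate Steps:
H = 108 (H = 6*(18 + 0) = 6*18 = 108)
H*(J(0)*(-6)) = 108*((6*0)*(-6)) = 108*(0*(-6)) = 108*0 = 0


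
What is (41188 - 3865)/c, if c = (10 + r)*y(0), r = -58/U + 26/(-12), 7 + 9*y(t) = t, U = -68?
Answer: -17131257/3101 ≈ -5524.4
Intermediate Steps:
y(t) = -7/9 + t/9
r = -67/51 (r = -58/(-68) + 26/(-12) = -58*(-1/68) + 26*(-1/12) = 29/34 - 13/6 = -67/51 ≈ -1.3137)
c = -3101/459 (c = (10 - 67/51)*(-7/9 + (⅑)*0) = 443*(-7/9 + 0)/51 = (443/51)*(-7/9) = -3101/459 ≈ -6.7560)
(41188 - 3865)/c = (41188 - 3865)/(-3101/459) = 37323*(-459/3101) = -17131257/3101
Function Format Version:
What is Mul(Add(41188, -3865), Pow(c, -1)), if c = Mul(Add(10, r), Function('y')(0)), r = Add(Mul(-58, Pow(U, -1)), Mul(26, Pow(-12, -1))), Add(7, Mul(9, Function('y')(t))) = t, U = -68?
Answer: Rational(-17131257, 3101) ≈ -5524.4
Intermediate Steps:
Function('y')(t) = Add(Rational(-7, 9), Mul(Rational(1, 9), t))
r = Rational(-67, 51) (r = Add(Mul(-58, Pow(-68, -1)), Mul(26, Pow(-12, -1))) = Add(Mul(-58, Rational(-1, 68)), Mul(26, Rational(-1, 12))) = Add(Rational(29, 34), Rational(-13, 6)) = Rational(-67, 51) ≈ -1.3137)
c = Rational(-3101, 459) (c = Mul(Add(10, Rational(-67, 51)), Add(Rational(-7, 9), Mul(Rational(1, 9), 0))) = Mul(Rational(443, 51), Add(Rational(-7, 9), 0)) = Mul(Rational(443, 51), Rational(-7, 9)) = Rational(-3101, 459) ≈ -6.7560)
Mul(Add(41188, -3865), Pow(c, -1)) = Mul(Add(41188, -3865), Pow(Rational(-3101, 459), -1)) = Mul(37323, Rational(-459, 3101)) = Rational(-17131257, 3101)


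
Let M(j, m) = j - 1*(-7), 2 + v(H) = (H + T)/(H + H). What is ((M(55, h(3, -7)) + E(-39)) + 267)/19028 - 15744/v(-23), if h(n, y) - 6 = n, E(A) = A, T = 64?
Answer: 6890286421/1265362 ≈ 5445.3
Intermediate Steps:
v(H) = -2 + (64 + H)/(2*H) (v(H) = -2 + (H + 64)/(H + H) = -2 + (64 + H)/((2*H)) = -2 + (64 + H)*(1/(2*H)) = -2 + (64 + H)/(2*H))
h(n, y) = 6 + n
M(j, m) = 7 + j (M(j, m) = j + 7 = 7 + j)
((M(55, h(3, -7)) + E(-39)) + 267)/19028 - 15744/v(-23) = (((7 + 55) - 39) + 267)/19028 - 15744/(-3/2 + 32/(-23)) = ((62 - 39) + 267)*(1/19028) - 15744/(-3/2 + 32*(-1/23)) = (23 + 267)*(1/19028) - 15744/(-3/2 - 32/23) = 290*(1/19028) - 15744/(-133/46) = 145/9514 - 15744*(-46/133) = 145/9514 + 724224/133 = 6890286421/1265362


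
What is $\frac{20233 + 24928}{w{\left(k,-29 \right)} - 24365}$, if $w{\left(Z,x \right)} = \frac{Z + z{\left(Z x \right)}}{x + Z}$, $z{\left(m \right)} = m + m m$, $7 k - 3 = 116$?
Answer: $- \frac{541932}{534953} \approx -1.013$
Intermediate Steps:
$k = 17$ ($k = \frac{3}{7} + \frac{1}{7} \cdot 116 = \frac{3}{7} + \frac{116}{7} = 17$)
$z{\left(m \right)} = m + m^{2}$
$w{\left(Z,x \right)} = \frac{Z + Z x \left(1 + Z x\right)}{Z + x}$ ($w{\left(Z,x \right)} = \frac{Z + Z x \left(1 + Z x\right)}{x + Z} = \frac{Z + Z x \left(1 + Z x\right)}{Z + x}$)
$\frac{20233 + 24928}{w{\left(k,-29 \right)} - 24365} = \frac{20233 + 24928}{\frac{17 \left(1 - 29 \left(1 + 17 \left(-29\right)\right)\right)}{17 - 29} - 24365} = \frac{45161}{\frac{17 \left(1 - 29 \left(1 - 493\right)\right)}{-12} - 24365} = \frac{45161}{17 \left(- \frac{1}{12}\right) \left(1 - -14268\right) - 24365} = \frac{45161}{17 \left(- \frac{1}{12}\right) \left(1 + 14268\right) - 24365} = \frac{45161}{17 \left(- \frac{1}{12}\right) 14269 - 24365} = \frac{45161}{- \frac{242573}{12} - 24365} = \frac{45161}{- \frac{534953}{12}} = 45161 \left(- \frac{12}{534953}\right) = - \frac{541932}{534953}$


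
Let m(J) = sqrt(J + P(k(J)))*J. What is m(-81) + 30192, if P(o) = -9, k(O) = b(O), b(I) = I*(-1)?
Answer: 30192 - 243*I*sqrt(10) ≈ 30192.0 - 768.43*I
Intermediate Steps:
b(I) = -I
k(O) = -O
m(J) = J*sqrt(-9 + J) (m(J) = sqrt(J - 9)*J = sqrt(-9 + J)*J = J*sqrt(-9 + J))
m(-81) + 30192 = -81*sqrt(-9 - 81) + 30192 = -243*I*sqrt(10) + 30192 = 30192 - 243*I*sqrt(10)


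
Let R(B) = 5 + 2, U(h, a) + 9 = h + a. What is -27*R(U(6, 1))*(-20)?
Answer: 3780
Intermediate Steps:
U(h, a) = -9 + a + h (U(h, a) = -9 + (h + a) = -9 + (a + h) = -9 + a + h)
R(B) = 7
-27*R(U(6, 1))*(-20) = -27*7*(-20) = -189*(-20) = 3780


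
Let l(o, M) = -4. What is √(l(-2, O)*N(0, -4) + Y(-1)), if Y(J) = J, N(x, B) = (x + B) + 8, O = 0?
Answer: I*√17 ≈ 4.1231*I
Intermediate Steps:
N(x, B) = 8 + B + x (N(x, B) = (B + x) + 8 = 8 + B + x)
√(l(-2, O)*N(0, -4) + Y(-1)) = √(-4*(8 - 4 + 0) - 1) = √(-4*4 - 1) = √(-16 - 1) = √(-17) = I*√17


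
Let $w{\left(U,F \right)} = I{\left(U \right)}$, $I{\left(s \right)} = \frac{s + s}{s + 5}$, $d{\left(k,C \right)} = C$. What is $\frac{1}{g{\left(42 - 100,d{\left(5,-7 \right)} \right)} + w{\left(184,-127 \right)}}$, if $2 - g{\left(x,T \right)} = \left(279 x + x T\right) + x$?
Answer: $\frac{189}{2993372} \approx 6.3139 \cdot 10^{-5}$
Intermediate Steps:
$I{\left(s \right)} = \frac{2 s}{5 + s}$
$g{\left(x,T \right)} = 2 - 280 x - T x$ ($g{\left(x,T \right)} = 2 - \left(\left(279 x + x T\right) + x\right) = 2 - \left(\left(279 x + T x\right) + x\right) = 2 - \left(280 x + T x\right) = 2 - 280 x - T x$)
$w{\left(U,F \right)} = \frac{2 U}{5 + U}$
$\frac{1}{g{\left(42 - 100,d{\left(5,-7 \right)} \right)} + w{\left(184,-127 \right)}} = \frac{1}{\left(2 - 280 \left(42 - 100\right) - - 7 \left(42 - 100\right)\right) + 2 \cdot 184 \frac{1}{5 + 184}} = \frac{1}{\left(2 - -16240 - \left(-7\right) \left(-58\right)\right) + 2 \cdot 184 \cdot \frac{1}{189}} = \frac{1}{\left(2 + 16240 - 406\right) + 2 \cdot 184 \cdot \frac{1}{189}} = \frac{1}{15836 + \frac{368}{189}} = \frac{1}{\frac{2993372}{189}} = \frac{189}{2993372}$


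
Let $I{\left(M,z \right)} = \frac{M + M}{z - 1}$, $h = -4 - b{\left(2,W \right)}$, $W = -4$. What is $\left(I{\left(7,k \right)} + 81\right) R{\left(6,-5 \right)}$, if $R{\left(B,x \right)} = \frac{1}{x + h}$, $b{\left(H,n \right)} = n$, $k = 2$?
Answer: $-19$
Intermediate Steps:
$h = 0$ ($h = -4 - -4 = -4 + 4 = 0$)
$I{\left(M,z \right)} = \frac{2 M}{-1 + z}$
$R{\left(B,x \right)} = \frac{1}{x}$ ($R{\left(B,x \right)} = \frac{1}{x + 0} = \frac{1}{x}$)
$\left(I{\left(7,k \right)} + 81\right) R{\left(6,-5 \right)} = \frac{2 \cdot 7 \frac{1}{-1 + 2} + 81}{-5} = \left(2 \cdot 7 \cdot 1^{-1} + 81\right) \left(- \frac{1}{5}\right) = \left(2 \cdot 7 \cdot 1 + 81\right) \left(- \frac{1}{5}\right) = \left(14 + 81\right) \left(- \frac{1}{5}\right) = 95 \left(- \frac{1}{5}\right) = -19$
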